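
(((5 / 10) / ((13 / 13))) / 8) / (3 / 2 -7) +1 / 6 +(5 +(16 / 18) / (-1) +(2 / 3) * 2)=4435 / 792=5.60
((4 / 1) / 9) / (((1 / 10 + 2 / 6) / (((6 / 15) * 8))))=128 / 39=3.28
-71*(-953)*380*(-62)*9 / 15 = -956484168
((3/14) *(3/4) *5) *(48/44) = 135/154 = 0.88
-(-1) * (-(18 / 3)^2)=-36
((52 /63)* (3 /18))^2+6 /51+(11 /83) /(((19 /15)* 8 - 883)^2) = 1180020612738853 /8640302705118819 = 0.14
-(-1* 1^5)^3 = 1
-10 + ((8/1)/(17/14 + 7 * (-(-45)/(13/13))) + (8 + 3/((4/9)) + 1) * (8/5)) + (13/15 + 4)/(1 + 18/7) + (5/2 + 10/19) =65124319/3320250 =19.61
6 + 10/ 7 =52/ 7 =7.43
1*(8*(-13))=-104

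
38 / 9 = 4.22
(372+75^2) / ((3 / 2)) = 3998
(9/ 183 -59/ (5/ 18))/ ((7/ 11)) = -712437/ 2135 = -333.69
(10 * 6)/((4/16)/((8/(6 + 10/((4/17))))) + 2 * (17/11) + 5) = 42240/6763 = 6.25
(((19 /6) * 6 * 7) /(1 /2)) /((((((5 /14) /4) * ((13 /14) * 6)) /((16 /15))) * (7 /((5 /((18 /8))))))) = 953344 /5265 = 181.07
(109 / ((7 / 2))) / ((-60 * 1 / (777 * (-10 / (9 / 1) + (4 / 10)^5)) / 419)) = 26160211787 / 140625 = 186028.17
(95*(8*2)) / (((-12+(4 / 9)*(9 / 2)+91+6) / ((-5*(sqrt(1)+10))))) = -83600 / 87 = -960.92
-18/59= -0.31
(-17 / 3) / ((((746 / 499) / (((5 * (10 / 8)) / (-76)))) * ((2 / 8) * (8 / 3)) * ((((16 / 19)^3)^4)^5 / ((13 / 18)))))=7707176135046214639074880932710116545286558432288131479196818394164942357682983525 / 759207116347012632884624602879229114577006520551865963829021698270633547268096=10151.61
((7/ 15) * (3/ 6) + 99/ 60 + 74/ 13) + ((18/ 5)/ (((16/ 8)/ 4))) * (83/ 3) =206.78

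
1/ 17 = 0.06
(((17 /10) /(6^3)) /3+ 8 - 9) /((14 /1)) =-0.07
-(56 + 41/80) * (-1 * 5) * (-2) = -4521/8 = -565.12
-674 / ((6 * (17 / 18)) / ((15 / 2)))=-15165 / 17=-892.06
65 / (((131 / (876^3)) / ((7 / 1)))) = 305860726080 / 131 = 2334814702.90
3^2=9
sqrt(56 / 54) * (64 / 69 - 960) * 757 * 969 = -32361519872 * sqrt(21) / 207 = -716420842.60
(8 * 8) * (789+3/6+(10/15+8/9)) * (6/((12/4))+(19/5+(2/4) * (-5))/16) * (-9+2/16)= -935146.32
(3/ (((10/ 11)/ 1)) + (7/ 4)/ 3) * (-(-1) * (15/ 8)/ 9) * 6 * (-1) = -233/ 48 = -4.85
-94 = -94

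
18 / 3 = 6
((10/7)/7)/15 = 2/147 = 0.01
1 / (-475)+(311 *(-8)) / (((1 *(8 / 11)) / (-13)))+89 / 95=21125119 / 475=44473.93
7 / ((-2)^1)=-7 / 2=-3.50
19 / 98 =0.19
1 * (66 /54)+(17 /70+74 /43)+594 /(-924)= 4921 /1935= 2.54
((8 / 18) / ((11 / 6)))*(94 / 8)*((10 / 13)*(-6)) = -1880 / 143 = -13.15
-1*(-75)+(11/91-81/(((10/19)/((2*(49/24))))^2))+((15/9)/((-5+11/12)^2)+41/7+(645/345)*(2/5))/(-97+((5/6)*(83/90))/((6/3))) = -115071972417803879/23970934769600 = -4800.48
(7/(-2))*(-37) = 259/2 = 129.50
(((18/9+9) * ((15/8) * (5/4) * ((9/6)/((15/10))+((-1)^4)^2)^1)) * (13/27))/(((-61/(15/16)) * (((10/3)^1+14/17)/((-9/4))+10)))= -2734875/58435072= -0.05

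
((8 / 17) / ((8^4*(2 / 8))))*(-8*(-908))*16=908 / 17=53.41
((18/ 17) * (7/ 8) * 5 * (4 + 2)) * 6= 2835/ 17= 166.76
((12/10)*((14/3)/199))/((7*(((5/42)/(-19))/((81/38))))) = -6804/4975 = -1.37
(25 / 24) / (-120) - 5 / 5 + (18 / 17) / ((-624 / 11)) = -130777 / 127296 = -1.03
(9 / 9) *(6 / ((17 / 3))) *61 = 1098 / 17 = 64.59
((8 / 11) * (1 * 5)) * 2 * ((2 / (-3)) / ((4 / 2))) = -80 / 33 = -2.42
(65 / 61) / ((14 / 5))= 325 / 854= 0.38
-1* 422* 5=-2110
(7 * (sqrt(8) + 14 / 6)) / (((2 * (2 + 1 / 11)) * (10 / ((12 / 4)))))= 539 / 460 + 231 * sqrt(2) / 230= 2.59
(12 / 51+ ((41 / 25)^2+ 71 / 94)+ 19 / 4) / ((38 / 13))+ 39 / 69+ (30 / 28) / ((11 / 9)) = 581515795573 / 134427755000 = 4.33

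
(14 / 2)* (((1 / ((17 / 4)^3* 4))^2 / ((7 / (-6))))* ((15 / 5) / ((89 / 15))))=-69120 / 2148243641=-0.00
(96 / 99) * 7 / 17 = 224 / 561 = 0.40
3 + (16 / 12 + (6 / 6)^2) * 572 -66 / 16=32005 / 24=1333.54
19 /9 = 2.11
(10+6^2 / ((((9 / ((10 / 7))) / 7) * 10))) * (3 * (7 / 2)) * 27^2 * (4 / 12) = 35721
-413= -413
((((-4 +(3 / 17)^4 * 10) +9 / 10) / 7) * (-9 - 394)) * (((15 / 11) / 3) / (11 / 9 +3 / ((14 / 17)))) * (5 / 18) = 4.62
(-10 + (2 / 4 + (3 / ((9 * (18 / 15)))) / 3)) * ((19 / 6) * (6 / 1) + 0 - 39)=5080 / 27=188.15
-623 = -623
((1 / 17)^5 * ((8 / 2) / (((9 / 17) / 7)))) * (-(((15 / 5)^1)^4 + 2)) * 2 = -0.01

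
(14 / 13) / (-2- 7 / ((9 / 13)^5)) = -826686 / 35322937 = -0.02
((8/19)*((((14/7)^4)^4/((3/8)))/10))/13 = 2097152/3705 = 566.03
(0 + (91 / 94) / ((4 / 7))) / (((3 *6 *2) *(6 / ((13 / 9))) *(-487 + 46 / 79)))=-654199 / 28087985088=-0.00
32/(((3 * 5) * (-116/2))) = -16/435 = -0.04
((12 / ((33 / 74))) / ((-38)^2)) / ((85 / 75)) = 1110 / 67507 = 0.02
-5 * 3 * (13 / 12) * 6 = -195 / 2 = -97.50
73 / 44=1.66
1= 1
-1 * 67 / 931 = -0.07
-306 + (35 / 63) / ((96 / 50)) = -132067 / 432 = -305.71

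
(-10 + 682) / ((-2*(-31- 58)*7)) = 48 / 89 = 0.54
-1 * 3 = -3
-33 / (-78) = 0.42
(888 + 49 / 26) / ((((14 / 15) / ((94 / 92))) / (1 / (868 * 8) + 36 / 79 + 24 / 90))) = 6465095627311 / 9185356544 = 703.85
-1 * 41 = -41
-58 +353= 295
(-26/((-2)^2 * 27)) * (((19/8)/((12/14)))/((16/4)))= -1729/10368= -0.17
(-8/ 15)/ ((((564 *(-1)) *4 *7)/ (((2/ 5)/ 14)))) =1/ 1036350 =0.00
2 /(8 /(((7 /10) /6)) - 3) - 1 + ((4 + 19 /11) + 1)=29071 /5049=5.76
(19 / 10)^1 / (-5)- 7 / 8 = -251 / 200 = -1.26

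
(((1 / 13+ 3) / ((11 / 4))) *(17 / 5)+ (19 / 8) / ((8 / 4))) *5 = 57105 / 2288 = 24.96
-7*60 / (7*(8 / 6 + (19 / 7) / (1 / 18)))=-630 / 527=-1.20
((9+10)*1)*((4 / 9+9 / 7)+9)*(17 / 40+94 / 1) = 4042649 / 210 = 19250.71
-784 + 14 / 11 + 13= -8467 / 11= -769.73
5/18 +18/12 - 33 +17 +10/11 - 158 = -171.31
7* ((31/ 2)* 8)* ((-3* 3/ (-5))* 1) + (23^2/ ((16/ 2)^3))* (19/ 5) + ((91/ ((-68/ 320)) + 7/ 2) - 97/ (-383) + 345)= 4956591209/ 3333632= 1486.84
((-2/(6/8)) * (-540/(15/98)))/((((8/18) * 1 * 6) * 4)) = 882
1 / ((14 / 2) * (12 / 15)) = 5 / 28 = 0.18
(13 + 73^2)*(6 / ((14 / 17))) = 272442 / 7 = 38920.29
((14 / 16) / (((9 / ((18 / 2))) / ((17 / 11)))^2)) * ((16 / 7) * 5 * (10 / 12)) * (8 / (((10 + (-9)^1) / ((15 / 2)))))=144500 / 121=1194.21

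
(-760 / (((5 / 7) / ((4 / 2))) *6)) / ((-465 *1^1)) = 1064 / 1395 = 0.76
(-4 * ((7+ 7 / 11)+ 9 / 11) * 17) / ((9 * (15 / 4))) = -8432 / 495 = -17.03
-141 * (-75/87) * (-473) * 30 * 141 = -7052784750/29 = -243199474.14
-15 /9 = -5 /3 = -1.67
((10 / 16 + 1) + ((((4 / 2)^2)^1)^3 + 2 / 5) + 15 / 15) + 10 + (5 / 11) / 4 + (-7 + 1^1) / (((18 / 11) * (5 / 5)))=73.47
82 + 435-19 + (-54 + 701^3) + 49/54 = 18601517479/54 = 344472545.91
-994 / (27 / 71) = -70574 / 27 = -2613.85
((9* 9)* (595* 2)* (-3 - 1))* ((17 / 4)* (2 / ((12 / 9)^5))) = -199093545 / 256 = -777709.16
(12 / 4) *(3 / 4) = 9 / 4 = 2.25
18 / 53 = 0.34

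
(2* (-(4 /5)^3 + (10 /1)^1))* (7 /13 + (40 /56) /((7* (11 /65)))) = 18971256 /875875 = 21.66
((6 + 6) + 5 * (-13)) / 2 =-53 / 2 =-26.50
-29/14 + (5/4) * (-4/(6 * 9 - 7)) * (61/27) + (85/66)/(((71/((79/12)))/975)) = 6333706571/55500984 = 114.12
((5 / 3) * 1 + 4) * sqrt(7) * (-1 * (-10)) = 170 * sqrt(7) / 3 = 149.93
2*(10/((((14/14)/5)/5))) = 500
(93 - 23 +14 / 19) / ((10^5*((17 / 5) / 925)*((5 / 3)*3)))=1554 / 40375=0.04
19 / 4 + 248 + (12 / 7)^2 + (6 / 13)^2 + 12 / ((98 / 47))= 8667123 / 33124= 261.66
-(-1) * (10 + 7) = 17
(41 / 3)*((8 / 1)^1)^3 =20992 / 3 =6997.33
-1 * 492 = -492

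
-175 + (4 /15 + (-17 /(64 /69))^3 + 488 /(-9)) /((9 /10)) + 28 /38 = -1427185390795 /201719808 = -7075.09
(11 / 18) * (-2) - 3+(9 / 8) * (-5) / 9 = -349 / 72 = -4.85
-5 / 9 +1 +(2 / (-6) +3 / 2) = 29 / 18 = 1.61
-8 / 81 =-0.10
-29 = -29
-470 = -470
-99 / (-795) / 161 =33 / 42665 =0.00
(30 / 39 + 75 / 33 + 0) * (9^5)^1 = 179624.58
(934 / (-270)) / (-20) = 467 / 2700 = 0.17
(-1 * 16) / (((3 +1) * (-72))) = 1 / 18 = 0.06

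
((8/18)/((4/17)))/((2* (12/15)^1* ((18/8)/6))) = 85/27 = 3.15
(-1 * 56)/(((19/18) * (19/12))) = -12096/361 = -33.51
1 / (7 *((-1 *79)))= -1 / 553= -0.00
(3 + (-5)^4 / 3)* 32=20288 / 3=6762.67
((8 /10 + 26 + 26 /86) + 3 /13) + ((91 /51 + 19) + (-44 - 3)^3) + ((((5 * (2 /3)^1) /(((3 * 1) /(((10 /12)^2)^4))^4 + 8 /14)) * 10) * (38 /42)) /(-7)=-350457676512889301282454300604180649332 /3377095374485460937122049350290085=-103774.88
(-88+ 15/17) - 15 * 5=-2756/17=-162.12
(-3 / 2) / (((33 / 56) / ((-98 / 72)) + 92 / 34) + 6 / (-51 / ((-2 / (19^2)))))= -6314973 / 9571771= -0.66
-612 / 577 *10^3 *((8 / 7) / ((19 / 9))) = -44064000 / 76741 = -574.19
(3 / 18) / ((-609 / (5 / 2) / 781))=-3905 / 7308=-0.53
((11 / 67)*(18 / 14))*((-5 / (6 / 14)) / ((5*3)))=-11 / 67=-0.16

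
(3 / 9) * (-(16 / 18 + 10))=-98 / 27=-3.63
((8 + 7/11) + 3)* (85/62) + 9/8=46589/2728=17.08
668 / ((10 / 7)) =467.60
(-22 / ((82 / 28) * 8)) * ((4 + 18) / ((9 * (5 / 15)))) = -847 / 123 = -6.89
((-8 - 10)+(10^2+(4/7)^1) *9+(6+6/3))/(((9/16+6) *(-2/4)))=-200512/735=-272.81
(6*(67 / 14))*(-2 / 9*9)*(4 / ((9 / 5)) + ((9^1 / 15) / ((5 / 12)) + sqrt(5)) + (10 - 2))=-798.16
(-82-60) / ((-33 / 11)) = 142 / 3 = 47.33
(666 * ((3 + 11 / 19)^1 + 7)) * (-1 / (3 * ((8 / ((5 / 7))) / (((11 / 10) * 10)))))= -1227105 / 532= -2306.59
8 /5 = 1.60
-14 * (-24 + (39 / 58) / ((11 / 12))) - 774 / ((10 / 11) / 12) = -15776256 / 1595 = -9891.07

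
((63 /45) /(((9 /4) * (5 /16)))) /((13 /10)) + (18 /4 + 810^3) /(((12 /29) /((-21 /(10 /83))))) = -2095294379433661 /9360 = -223856237118.98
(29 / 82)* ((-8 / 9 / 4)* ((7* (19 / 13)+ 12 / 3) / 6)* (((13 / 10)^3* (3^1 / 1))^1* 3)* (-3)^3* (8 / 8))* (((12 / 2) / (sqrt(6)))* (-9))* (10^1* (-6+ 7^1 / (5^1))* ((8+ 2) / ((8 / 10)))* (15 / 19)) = 995883.93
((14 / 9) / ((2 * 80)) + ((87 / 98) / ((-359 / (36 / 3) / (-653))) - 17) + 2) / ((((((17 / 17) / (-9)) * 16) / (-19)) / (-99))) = -104515615017 / 22516480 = -4641.74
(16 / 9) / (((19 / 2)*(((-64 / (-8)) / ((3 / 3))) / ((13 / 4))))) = 0.08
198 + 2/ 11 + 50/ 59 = 129170/ 649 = 199.03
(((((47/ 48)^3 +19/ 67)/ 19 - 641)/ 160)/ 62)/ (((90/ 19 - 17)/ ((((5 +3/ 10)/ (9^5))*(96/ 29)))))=4782361744751/ 3054959239351910400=0.00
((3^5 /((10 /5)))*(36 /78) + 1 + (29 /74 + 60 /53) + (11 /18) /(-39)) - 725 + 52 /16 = -1825854449 /2753244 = -663.16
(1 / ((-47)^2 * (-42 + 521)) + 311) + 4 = 333304966 / 1058111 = 315.00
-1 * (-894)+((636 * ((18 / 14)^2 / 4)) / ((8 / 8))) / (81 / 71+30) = 32589825 / 36113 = 902.44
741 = 741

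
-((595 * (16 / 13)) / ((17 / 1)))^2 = -313600 / 169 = -1855.62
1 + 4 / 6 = 5 / 3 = 1.67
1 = 1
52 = 52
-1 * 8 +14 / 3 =-10 / 3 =-3.33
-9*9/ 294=-27/ 98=-0.28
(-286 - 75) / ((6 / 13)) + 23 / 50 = -58628 / 75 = -781.71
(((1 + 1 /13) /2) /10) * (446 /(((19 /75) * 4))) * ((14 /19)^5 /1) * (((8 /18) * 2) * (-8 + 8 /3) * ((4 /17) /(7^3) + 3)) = -6852239528960 /93574257309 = -73.23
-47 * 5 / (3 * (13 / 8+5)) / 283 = -1880 / 44997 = -0.04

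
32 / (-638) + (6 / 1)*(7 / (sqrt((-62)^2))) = 6203 / 9889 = 0.63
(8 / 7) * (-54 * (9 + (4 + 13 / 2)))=-8424 / 7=-1203.43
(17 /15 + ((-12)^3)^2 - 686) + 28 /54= 403015453 /135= 2985299.65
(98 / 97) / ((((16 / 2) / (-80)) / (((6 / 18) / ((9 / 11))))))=-10780 / 2619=-4.12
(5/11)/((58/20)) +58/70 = 11001/11165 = 0.99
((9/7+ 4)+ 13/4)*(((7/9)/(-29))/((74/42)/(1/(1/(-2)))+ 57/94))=78631/94308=0.83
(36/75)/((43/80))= 192/215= 0.89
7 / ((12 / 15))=35 / 4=8.75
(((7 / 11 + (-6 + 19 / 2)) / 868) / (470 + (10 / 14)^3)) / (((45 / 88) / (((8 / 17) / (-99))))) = -35672 / 378779892975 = -0.00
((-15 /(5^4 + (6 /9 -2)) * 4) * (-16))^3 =23887872000 /6549699311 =3.65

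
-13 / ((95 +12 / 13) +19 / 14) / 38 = -1183 / 336395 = -0.00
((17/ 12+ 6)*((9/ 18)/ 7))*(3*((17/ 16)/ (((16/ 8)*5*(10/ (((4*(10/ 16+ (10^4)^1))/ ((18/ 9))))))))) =24209513/ 71680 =337.74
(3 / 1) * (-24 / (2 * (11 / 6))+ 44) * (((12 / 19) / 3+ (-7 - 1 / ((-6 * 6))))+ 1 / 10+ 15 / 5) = -1289869 / 3135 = -411.44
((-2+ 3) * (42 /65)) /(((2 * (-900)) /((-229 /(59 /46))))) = 36869 /575250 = 0.06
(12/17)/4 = 0.18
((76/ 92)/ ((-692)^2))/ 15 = 19/ 165208080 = 0.00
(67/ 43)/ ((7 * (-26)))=-0.01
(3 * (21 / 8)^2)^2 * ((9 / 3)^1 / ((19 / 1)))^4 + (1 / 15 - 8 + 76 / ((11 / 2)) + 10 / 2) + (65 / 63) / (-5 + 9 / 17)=20197001106641 / 1849599037440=10.92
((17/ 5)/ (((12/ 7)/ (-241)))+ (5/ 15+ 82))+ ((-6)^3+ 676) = 1287/ 20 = 64.35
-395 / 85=-79 / 17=-4.65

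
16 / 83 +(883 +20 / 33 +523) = 1406.80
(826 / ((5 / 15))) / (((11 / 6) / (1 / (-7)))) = -2124 / 11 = -193.09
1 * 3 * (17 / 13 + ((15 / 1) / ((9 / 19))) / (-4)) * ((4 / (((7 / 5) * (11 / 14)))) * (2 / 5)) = -28.84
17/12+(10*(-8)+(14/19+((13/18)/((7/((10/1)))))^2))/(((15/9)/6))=-46938907/167580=-280.10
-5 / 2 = -2.50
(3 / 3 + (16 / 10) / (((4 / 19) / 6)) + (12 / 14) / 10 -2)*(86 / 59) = 134504 / 2065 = 65.14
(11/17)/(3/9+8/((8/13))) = 33/680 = 0.05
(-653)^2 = 426409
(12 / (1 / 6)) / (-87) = -0.83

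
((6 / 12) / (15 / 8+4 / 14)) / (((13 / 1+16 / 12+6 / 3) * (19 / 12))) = 144 / 16093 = 0.01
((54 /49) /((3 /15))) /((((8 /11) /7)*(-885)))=-99 /1652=-0.06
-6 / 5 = -1.20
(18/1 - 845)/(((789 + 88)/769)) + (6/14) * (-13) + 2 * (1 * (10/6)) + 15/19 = -254256143/349923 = -726.61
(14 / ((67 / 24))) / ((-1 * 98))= -24 / 469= -0.05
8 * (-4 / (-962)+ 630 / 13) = 186496 / 481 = 387.73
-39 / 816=-13 / 272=-0.05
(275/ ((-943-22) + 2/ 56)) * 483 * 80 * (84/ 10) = -92499.17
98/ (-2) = -49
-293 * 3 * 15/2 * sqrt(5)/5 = -2948.26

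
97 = 97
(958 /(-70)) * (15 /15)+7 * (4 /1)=14.31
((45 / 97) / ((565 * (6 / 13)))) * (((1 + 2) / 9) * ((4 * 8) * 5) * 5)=0.47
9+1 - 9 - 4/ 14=5/ 7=0.71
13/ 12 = 1.08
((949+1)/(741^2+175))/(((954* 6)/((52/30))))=1235/2357956008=0.00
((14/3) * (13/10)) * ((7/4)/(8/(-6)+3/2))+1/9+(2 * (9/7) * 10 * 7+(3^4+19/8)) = 117787/360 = 327.19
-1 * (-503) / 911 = 503 / 911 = 0.55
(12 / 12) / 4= 1 / 4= 0.25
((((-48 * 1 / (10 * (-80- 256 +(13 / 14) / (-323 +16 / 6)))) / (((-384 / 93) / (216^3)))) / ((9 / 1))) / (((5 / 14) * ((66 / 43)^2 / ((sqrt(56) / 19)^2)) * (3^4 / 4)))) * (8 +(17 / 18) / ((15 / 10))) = -4507876302562304 / 14809768951725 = -304.39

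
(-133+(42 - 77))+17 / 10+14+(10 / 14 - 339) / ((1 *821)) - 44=-11305041 / 57470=-196.71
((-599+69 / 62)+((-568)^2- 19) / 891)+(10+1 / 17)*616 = 621945871 / 104346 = 5960.42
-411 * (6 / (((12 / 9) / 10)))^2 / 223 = -832275 / 223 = -3732.17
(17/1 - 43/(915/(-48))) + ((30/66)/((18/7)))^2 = 230618717/11957220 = 19.29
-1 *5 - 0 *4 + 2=-3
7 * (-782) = -5474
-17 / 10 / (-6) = 17 / 60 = 0.28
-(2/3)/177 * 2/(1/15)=-20/177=-0.11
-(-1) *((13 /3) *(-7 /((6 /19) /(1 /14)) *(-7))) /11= 1729 /396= 4.37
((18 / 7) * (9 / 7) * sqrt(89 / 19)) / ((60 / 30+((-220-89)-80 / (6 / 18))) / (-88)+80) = 528 * sqrt(1691) / 261611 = 0.08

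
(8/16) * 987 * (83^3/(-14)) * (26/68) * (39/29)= -40875337269/3944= -10363929.33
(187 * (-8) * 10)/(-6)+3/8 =59849/24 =2493.71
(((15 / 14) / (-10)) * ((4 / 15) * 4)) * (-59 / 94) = 118 / 1645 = 0.07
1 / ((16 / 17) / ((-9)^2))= 1377 / 16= 86.06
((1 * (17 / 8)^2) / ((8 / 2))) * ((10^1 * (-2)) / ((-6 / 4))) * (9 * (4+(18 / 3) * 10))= 8670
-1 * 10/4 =-5/2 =-2.50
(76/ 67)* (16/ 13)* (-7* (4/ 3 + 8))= -238336/ 2613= -91.21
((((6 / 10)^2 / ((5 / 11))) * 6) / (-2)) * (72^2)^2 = -7981535232 / 125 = -63852281.86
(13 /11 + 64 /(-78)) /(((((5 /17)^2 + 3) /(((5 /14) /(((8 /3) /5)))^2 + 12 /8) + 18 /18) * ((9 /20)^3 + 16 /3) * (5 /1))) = 1751735352000 /339805732600477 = 0.01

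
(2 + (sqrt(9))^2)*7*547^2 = 23039093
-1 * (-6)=6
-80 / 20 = -4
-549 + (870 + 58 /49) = 15787 /49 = 322.18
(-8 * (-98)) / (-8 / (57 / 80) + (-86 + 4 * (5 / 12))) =-44688 / 5447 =-8.20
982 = 982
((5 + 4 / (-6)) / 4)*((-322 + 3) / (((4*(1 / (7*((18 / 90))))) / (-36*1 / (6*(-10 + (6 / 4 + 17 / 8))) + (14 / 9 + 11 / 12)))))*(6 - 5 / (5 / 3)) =-60641581 / 48960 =-1238.59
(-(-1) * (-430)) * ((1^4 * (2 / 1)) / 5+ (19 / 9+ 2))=-17458 / 9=-1939.78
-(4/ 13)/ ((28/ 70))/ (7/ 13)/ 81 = -10/ 567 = -0.02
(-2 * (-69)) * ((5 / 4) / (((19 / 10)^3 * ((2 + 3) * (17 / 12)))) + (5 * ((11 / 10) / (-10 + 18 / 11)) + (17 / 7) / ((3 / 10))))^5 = 429937672628603031176958091468753663156414007857 / 134541146274554501284630033851469401636864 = 3195585.03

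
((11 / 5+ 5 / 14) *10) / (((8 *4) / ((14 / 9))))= 179 / 144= 1.24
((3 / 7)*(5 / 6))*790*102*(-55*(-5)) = 55398750 / 7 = 7914107.14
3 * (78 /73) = 234 /73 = 3.21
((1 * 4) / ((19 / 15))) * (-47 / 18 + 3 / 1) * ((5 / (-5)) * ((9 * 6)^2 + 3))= -68110 / 19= -3584.74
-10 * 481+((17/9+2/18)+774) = -4034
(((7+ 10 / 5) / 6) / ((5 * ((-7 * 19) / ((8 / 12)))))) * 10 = -2 / 133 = -0.02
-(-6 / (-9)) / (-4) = 1 / 6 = 0.17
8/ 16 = 1/ 2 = 0.50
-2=-2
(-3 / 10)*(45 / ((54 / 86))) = -43 / 2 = -21.50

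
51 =51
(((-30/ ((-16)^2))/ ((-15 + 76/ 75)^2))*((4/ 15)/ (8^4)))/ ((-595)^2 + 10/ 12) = -3375/ 30637061389090816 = -0.00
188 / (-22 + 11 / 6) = -1128 / 121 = -9.32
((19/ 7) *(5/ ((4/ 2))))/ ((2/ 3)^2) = 855/ 56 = 15.27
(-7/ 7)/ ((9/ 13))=-13/ 9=-1.44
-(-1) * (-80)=-80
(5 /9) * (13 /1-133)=-200 /3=-66.67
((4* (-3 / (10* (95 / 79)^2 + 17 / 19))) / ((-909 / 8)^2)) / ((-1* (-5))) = -30356224 / 2507552133345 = -0.00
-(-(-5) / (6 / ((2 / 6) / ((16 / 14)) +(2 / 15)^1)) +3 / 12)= -29 / 48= -0.60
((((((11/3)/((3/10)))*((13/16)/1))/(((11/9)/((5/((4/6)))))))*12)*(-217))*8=-1269450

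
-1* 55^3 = -166375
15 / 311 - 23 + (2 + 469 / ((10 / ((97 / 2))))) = 14018003 / 6220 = 2253.70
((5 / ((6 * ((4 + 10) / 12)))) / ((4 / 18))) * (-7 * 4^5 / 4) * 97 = -558720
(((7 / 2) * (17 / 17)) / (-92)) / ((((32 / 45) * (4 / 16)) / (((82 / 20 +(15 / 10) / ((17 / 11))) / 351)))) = -0.00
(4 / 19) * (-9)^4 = 26244 / 19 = 1381.26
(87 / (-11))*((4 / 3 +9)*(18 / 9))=-1798 / 11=-163.45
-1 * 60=-60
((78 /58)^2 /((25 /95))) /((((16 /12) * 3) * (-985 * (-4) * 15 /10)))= 9633 /33135400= 0.00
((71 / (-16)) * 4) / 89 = -71 / 356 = -0.20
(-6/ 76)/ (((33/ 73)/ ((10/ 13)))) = -365/ 2717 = -0.13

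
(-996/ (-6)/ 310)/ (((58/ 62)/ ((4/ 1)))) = 332/ 145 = 2.29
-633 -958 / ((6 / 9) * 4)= -992.25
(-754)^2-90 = 568426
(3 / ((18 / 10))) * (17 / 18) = 85 / 54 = 1.57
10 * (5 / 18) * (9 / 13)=25 / 13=1.92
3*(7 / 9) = 7 / 3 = 2.33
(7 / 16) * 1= 7 / 16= 0.44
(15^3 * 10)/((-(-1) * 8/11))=185625/4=46406.25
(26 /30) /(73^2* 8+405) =13 /645555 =0.00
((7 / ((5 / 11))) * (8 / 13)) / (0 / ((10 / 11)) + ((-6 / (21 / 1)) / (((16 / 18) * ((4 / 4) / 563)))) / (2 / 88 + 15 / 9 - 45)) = 2241064 / 988065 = 2.27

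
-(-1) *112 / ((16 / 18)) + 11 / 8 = 1019 / 8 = 127.38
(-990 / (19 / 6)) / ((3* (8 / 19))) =-495 / 2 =-247.50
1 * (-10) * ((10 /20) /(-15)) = 1 /3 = 0.33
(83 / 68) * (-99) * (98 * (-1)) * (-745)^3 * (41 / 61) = -6825933327299625 / 2074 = -3291192539681.59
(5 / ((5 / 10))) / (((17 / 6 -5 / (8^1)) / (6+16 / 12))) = 1760 / 53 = 33.21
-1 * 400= -400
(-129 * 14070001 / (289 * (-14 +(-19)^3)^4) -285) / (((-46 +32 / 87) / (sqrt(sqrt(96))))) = 61264208027258708698 * 6^(1 / 4) / 4904595802900084365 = 19.55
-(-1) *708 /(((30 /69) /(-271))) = -2206482 /5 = -441296.40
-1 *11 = -11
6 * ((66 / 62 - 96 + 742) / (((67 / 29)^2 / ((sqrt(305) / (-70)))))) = -50608857 * sqrt(305) / 4870565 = -181.47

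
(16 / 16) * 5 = 5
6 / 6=1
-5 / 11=-0.45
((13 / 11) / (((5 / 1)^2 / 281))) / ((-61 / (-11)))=3653 / 1525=2.40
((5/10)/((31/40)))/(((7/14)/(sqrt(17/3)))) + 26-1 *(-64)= 40 *sqrt(51)/93 + 90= 93.07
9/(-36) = -0.25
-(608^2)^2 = -136651472896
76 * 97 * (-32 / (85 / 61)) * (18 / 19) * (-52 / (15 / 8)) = 1890410496 / 425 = 4448024.70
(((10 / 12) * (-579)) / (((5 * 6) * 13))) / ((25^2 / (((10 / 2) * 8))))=-386 / 4875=-0.08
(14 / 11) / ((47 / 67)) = 938 / 517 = 1.81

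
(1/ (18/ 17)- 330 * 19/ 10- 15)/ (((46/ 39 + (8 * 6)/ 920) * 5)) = -3450161/ 33144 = -104.10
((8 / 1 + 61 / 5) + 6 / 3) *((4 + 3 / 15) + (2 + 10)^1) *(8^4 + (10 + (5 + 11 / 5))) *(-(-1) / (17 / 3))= 554726718 / 2125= 261047.87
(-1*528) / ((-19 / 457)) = 241296 / 19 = 12699.79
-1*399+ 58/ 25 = -9917/ 25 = -396.68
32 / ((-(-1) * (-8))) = -4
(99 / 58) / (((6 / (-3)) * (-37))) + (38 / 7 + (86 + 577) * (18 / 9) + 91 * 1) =42736137 / 30044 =1422.45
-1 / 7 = -0.14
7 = 7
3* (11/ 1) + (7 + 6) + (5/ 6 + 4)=50.83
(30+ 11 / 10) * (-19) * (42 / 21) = -5909 / 5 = -1181.80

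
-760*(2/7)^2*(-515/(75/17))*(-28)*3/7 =-4258432/49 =-86906.78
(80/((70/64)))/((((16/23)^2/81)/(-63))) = -771282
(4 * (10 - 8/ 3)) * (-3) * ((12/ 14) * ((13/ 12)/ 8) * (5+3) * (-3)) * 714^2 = 124972848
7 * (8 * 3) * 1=168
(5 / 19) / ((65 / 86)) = 86 / 247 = 0.35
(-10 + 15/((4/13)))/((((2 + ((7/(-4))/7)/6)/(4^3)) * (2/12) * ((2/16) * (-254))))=-1428480/5969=-239.32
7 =7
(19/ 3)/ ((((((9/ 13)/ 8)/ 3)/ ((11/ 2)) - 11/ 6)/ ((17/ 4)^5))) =-3857751469/ 803072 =-4803.74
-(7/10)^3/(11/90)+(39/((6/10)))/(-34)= -88229/18700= -4.72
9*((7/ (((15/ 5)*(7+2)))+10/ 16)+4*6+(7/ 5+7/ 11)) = 319817/ 1320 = 242.29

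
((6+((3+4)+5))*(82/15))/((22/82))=20172/55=366.76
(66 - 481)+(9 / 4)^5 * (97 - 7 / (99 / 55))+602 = 2844803 / 512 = 5556.26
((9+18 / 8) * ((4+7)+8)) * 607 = 518985 / 4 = 129746.25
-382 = -382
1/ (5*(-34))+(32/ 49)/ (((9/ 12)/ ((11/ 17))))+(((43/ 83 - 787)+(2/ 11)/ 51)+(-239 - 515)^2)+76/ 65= 168392670662921/ 296606310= 567731.25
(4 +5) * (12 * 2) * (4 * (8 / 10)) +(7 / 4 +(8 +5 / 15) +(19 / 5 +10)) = 8581 / 12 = 715.08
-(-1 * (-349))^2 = -121801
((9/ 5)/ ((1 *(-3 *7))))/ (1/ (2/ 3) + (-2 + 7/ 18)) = 27/ 35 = 0.77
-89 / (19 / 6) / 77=-0.37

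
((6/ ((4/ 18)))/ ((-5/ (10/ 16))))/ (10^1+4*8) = -9/ 112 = -0.08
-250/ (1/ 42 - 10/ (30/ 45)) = 10500/ 629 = 16.69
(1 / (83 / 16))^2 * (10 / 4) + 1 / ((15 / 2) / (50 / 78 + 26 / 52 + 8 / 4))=412441 / 806013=0.51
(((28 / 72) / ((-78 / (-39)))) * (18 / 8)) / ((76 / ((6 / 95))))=21 / 57760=0.00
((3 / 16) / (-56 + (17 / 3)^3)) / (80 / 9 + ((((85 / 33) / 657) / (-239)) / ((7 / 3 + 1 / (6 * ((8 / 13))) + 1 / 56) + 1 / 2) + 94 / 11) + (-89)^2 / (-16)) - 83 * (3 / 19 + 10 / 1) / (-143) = 13234523220128625286 / 2244723053649376729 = 5.90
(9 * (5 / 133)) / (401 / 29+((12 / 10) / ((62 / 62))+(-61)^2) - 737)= 2175 / 19278749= 0.00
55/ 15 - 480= -1429/ 3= -476.33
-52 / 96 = -13 / 24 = -0.54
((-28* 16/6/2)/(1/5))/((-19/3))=560/19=29.47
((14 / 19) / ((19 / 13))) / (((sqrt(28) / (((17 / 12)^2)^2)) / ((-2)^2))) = 1085773* sqrt(7) / 1871424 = 1.54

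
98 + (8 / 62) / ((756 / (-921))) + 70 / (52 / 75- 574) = 4103052788 / 41987547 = 97.72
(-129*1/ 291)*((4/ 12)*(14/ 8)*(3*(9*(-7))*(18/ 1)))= 170667/ 194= 879.73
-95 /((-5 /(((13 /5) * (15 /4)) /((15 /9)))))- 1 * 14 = 1943 /20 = 97.15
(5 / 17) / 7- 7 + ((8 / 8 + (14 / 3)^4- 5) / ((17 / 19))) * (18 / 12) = 781.44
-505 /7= -72.14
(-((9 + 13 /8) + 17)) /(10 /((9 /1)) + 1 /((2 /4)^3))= -1989 /656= -3.03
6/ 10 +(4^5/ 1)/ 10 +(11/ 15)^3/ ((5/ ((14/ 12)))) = 10438067/ 101250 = 103.09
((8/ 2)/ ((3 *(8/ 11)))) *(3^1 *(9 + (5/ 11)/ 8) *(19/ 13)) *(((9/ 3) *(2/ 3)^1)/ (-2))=-15143/ 208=-72.80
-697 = -697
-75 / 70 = -1.07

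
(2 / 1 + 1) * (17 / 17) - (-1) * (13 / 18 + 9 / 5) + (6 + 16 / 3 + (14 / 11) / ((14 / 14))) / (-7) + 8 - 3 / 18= 40037 / 3465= 11.55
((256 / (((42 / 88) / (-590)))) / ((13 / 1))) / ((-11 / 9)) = 1812480 / 91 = 19917.36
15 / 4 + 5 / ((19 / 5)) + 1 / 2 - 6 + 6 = 423 / 76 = 5.57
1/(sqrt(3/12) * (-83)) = -2/83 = -0.02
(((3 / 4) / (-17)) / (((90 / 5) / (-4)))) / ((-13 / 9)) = -3 / 442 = -0.01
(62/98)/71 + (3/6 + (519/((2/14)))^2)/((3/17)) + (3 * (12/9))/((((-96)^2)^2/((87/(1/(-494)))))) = 920845135188246515/12311986176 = 74792573.84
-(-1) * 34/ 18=17/ 9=1.89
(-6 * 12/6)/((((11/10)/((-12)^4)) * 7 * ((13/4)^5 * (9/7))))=-283115520/4084223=-69.32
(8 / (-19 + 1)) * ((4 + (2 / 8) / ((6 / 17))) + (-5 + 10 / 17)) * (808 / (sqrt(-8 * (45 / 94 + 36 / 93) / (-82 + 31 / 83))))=-122210 * sqrt(98316903) / 3314439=-365.60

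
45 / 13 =3.46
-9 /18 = -1 /2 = -0.50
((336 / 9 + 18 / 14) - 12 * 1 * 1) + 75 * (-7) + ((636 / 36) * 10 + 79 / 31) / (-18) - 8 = -6050441 / 11718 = -516.34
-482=-482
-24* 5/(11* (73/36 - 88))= 864/6809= 0.13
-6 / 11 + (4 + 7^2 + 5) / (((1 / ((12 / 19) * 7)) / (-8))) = -428850 / 209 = -2051.91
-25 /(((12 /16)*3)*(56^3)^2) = -25 /69392203776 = -0.00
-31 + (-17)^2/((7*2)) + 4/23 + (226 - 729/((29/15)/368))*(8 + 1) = -11642885439/9338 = -1246828.60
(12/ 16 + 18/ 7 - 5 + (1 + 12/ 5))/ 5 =241/ 700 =0.34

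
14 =14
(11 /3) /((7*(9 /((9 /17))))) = 11 /357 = 0.03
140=140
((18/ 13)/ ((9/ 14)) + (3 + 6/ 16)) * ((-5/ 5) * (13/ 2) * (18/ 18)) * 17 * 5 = -48875/ 16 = -3054.69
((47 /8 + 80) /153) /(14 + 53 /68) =229 /6030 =0.04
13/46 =0.28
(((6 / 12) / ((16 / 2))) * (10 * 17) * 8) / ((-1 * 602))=-85 / 602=-0.14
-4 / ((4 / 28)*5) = -28 / 5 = -5.60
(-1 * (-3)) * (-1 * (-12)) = 36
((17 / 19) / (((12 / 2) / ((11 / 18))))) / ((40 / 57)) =187 / 1440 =0.13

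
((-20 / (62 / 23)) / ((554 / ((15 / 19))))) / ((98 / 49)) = -1725 / 326306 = -0.01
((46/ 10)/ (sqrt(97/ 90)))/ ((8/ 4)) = 69 * sqrt(970)/ 970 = 2.22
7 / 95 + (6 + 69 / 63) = 14302 / 1995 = 7.17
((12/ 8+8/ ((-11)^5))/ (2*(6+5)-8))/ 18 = 483137/ 81169704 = 0.01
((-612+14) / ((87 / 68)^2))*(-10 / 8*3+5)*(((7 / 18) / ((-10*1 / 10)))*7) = 84682780 / 68121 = 1243.12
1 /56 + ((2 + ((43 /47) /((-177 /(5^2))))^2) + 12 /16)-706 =-2725327358941 /3875522616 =-703.22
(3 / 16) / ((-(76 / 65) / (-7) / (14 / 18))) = 3185 / 3648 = 0.87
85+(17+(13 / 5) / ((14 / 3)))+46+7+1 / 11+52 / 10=123853 / 770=160.85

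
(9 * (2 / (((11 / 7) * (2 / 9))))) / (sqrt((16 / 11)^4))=6237 / 256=24.36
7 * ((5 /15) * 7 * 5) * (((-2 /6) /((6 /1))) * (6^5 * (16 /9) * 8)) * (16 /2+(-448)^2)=-100709253120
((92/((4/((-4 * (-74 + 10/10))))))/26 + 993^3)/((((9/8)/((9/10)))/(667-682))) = -152746918788/13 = -11749762983.69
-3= -3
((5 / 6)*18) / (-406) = -15 / 406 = -0.04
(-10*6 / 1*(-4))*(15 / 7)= 3600 / 7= 514.29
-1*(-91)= 91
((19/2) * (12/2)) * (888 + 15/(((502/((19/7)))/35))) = 25490457/502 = 50777.80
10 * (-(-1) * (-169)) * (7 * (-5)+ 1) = 57460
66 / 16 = 33 / 8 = 4.12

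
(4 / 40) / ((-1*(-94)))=1 / 940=0.00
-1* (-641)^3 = 263374721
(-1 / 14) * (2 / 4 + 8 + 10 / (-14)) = -109 / 196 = -0.56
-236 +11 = -225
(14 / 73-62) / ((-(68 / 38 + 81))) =85728 / 114829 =0.75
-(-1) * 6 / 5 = 6 / 5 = 1.20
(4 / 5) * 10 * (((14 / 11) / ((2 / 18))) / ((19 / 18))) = 86.81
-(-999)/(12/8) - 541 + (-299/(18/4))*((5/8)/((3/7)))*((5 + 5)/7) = -725/54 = -13.43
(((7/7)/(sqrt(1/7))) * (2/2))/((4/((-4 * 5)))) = -5 * sqrt(7) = -13.23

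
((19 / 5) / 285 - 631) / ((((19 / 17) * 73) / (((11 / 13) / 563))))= -8849588 / 761358975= -0.01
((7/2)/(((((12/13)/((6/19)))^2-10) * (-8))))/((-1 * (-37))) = 1183/145632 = 0.01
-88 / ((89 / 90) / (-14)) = 110880 / 89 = 1245.84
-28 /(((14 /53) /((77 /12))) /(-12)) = 8162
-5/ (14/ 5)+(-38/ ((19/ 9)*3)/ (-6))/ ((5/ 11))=29/ 70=0.41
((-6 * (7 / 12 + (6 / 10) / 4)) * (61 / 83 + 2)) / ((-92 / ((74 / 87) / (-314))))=-92389 / 260750310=-0.00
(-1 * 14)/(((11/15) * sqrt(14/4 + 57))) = -210 * sqrt(2)/121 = -2.45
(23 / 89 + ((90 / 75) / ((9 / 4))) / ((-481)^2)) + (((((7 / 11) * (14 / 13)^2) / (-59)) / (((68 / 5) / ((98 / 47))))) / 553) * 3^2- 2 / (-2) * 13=167757150101082598 / 12652897382883615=13.26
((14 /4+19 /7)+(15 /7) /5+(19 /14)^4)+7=654425 /38416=17.04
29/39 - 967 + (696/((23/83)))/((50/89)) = 3504.48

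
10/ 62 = 5/ 31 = 0.16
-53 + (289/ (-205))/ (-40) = -434311/ 8200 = -52.96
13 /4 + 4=29 /4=7.25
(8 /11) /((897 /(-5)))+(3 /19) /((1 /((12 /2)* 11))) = 1952906 /187473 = 10.42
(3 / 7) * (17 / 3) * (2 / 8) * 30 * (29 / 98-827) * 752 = -3883954980 / 343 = -11323483.91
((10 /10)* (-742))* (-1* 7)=5194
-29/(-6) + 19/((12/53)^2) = 54067/144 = 375.47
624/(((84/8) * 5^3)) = 416/875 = 0.48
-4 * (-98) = 392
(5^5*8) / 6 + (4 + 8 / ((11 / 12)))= 4179.39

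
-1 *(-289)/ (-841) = -289/ 841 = -0.34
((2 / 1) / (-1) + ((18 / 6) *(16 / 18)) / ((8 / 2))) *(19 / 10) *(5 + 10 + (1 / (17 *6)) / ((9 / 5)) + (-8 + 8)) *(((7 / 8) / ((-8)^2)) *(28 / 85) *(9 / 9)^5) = -512981 / 2996352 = -0.17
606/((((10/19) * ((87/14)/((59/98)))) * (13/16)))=1811536/13195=137.29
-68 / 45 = -1.51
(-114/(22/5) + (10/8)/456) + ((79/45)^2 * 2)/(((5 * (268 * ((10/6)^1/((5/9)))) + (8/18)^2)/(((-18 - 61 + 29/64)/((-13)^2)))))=-715146163587389/27604293974400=-25.91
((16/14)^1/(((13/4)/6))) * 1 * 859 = 164928/91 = 1812.40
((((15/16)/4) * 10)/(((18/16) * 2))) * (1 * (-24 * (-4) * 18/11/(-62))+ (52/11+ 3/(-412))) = 698075/306528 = 2.28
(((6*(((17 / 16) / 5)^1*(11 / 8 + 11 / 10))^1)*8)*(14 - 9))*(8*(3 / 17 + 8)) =41283 / 5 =8256.60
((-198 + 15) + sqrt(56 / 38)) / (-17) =183 / 17 - 2 * sqrt(133) / 323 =10.69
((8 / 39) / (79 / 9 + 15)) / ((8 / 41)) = 123 / 2782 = 0.04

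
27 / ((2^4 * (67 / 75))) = 1.89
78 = 78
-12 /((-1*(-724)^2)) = 3 /131044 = 0.00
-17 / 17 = -1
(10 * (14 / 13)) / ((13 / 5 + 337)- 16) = 0.03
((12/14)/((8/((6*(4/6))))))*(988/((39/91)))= 988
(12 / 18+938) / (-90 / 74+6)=104192 / 531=196.22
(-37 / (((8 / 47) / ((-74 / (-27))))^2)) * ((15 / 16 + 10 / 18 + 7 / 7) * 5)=-200846996215 / 1679616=-119579.12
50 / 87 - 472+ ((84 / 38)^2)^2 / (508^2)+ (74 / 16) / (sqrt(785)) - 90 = -102667502325349 / 182869424583+ 37 * sqrt(785) / 6280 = -561.26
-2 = -2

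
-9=-9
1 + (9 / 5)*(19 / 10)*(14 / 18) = 183 / 50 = 3.66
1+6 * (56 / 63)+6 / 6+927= 2803 / 3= 934.33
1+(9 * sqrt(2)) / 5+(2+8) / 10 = 2+9 * sqrt(2) / 5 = 4.55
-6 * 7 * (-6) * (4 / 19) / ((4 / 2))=504 / 19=26.53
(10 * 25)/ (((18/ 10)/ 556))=695000/ 9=77222.22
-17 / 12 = -1.42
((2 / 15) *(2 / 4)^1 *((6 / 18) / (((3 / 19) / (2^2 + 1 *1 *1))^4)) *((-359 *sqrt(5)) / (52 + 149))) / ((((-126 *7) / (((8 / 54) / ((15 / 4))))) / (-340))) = -3181396252000 *sqrt(5) / 5234162409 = -1359.11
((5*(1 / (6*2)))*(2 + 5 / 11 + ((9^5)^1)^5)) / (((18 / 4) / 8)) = 531776287179150065755741.80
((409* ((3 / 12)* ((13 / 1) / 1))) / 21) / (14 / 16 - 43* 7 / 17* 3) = -180778 / 149205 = -1.21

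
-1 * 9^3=-729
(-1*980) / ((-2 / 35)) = 17150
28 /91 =4 /13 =0.31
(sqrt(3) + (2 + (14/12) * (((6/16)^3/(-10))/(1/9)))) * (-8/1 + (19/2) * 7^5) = 587013.17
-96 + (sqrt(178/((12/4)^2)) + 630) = sqrt(178)/3 + 534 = 538.45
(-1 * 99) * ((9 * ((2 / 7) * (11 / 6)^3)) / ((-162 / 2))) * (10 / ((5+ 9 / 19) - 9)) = -1390895 / 25326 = -54.92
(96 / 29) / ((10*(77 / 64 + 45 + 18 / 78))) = 0.01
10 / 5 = 2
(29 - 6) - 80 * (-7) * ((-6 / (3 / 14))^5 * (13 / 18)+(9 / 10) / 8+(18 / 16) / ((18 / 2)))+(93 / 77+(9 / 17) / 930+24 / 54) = -2824557118228379 / 405790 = -6960637566.79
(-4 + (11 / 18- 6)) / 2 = -169 / 36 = -4.69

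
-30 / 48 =-5 / 8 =-0.62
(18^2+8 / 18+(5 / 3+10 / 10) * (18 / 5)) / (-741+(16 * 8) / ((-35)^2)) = -3682840 / 8168373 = -0.45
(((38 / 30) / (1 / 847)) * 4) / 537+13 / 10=149687 / 16110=9.29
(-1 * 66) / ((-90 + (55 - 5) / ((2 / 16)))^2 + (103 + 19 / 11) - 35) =-726 / 1057867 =-0.00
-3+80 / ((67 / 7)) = 359 / 67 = 5.36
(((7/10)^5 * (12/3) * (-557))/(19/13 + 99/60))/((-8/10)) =121699487/809000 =150.43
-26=-26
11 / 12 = 0.92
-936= -936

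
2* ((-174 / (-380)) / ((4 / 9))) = 783 / 380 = 2.06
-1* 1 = -1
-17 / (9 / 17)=-289 / 9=-32.11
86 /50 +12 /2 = 193 /25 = 7.72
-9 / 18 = -1 / 2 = -0.50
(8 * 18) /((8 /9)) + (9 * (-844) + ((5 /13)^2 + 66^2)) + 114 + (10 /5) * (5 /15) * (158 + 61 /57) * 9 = -2009.43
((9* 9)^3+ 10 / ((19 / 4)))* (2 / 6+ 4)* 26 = 3412927622 / 57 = 59875923.19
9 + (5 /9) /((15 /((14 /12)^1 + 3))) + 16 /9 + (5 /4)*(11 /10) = 7975 /648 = 12.31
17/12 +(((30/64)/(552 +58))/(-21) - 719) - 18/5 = -295627487/409920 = -721.18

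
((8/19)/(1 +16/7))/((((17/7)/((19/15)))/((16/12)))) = 1568/17595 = 0.09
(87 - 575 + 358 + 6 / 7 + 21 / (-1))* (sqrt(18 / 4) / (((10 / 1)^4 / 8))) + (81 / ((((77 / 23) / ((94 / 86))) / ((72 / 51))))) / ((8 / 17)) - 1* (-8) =289171 / 3311 - 3153* sqrt(2) / 17500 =87.08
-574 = -574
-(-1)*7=7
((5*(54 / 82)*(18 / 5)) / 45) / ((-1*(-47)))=54 / 9635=0.01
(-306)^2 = 93636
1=1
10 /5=2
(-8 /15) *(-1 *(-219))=-584 /5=-116.80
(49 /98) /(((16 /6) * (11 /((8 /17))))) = 3 /374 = 0.01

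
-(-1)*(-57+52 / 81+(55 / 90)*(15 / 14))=-126335 / 2268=-55.70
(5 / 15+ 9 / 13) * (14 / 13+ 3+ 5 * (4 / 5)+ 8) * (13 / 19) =440 / 39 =11.28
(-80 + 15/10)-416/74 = -6225/74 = -84.12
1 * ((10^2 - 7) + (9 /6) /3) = 187 /2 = 93.50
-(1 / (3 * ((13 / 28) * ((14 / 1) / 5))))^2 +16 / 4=5984 / 1521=3.93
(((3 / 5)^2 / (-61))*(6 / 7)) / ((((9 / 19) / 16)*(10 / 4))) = -3648 / 53375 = -0.07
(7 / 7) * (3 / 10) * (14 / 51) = 7 / 85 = 0.08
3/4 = 0.75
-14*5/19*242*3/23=-50820/437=-116.29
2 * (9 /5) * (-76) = -1368 /5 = -273.60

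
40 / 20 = 2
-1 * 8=-8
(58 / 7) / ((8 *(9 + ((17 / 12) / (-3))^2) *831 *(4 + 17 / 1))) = 1044 / 162238069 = 0.00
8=8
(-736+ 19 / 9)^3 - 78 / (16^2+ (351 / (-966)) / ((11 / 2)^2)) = -718487644703190686 / 1817725779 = -395267346.16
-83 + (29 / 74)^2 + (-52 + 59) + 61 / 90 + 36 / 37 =-18283297 / 246420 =-74.20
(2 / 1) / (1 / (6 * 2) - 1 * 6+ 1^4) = -24 / 59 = -0.41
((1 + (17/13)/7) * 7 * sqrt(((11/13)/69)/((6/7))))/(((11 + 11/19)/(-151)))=-25821 * sqrt(46046)/427570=-12.96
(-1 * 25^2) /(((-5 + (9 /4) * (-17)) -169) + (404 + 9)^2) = -2500 /681427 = -0.00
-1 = -1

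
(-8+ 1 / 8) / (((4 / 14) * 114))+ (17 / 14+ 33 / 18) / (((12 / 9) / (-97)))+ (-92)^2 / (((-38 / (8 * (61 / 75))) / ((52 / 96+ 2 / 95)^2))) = -17653011950159 / 25927020000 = -680.87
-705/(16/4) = -705/4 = -176.25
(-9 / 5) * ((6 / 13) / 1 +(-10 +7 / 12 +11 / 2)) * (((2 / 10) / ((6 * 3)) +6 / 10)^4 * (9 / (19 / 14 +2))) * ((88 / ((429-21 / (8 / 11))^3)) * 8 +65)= 88480983810643039 / 585391528781280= 151.15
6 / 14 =3 / 7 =0.43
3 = 3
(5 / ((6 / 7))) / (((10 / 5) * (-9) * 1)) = -35 / 108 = -0.32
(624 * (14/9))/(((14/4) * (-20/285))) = -3952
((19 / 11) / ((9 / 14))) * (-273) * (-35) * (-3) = -77019.09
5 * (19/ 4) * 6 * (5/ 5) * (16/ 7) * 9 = 20520/ 7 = 2931.43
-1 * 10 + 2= -8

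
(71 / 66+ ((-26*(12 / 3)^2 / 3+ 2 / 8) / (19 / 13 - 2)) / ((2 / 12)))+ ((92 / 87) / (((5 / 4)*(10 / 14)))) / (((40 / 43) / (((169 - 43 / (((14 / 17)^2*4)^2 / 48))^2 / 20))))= 23548795330684919 / 10088072332800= 2334.32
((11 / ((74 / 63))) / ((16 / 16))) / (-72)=-77 / 592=-0.13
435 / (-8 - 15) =-18.91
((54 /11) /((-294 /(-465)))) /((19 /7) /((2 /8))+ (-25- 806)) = -4185 /442057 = -0.01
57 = 57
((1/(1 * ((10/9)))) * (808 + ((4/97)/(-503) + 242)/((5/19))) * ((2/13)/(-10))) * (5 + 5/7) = -15172436952/110999525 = -136.69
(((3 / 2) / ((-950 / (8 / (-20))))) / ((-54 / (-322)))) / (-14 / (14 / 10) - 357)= -161 / 15689250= -0.00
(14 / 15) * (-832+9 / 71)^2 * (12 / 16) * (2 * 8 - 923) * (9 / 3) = -1318077325.84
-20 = -20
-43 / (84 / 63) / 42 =-43 / 56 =-0.77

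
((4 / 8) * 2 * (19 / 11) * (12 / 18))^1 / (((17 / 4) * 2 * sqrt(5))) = 76 * sqrt(5) / 2805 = 0.06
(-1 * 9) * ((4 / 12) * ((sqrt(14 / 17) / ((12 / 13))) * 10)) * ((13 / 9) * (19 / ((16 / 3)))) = -151.77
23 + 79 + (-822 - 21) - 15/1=-756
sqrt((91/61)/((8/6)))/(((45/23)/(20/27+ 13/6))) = 3611 *sqrt(16653)/296460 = 1.57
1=1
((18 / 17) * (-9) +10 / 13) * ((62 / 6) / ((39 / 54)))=-360096 / 2873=-125.34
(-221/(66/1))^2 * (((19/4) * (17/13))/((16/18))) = 1213511/15488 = 78.35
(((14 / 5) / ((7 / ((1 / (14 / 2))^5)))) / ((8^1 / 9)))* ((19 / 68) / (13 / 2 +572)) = 171 / 13223075320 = 0.00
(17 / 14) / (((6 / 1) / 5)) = 85 / 84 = 1.01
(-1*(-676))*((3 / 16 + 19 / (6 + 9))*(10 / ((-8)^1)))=-58981 / 48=-1228.77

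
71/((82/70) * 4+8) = 5.60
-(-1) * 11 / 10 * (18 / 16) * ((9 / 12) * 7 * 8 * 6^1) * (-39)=-12162.15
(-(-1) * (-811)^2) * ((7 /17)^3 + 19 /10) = 63652265217 /49130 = 1295588.55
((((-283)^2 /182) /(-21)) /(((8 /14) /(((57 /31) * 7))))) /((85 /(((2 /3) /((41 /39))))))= -1521691 /432140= -3.52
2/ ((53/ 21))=42/ 53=0.79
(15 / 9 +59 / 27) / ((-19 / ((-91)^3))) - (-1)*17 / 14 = 1097208097 / 7182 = 152771.94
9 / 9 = 1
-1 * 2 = -2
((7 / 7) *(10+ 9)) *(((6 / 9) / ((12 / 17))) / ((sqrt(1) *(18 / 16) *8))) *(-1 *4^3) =-10336 / 81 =-127.60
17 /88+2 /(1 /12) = 2129 /88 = 24.19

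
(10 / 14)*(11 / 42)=55 / 294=0.19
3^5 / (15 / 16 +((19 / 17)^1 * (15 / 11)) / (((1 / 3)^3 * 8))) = 242352 / 6065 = 39.96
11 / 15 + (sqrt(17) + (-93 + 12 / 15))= -1372 / 15 + sqrt(17)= -87.34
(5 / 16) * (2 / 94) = 5 / 752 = 0.01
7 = 7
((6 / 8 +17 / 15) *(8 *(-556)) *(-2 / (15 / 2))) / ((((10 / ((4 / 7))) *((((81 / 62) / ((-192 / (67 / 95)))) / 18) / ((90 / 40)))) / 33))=-416832114688 / 11725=-35550713.41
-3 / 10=-0.30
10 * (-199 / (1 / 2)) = -3980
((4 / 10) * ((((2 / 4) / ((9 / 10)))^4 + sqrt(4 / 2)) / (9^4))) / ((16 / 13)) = 1625 / 344373768 + 13 * sqrt(2) / 262440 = 0.00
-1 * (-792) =792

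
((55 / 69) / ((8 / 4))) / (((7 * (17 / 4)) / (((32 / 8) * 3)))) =0.16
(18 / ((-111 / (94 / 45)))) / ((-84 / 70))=94 / 333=0.28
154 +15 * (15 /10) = 353 /2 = 176.50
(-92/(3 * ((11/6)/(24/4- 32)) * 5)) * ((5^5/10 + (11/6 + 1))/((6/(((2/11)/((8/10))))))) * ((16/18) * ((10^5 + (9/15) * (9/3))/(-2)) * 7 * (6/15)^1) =-2880019839424/22275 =-129293819.95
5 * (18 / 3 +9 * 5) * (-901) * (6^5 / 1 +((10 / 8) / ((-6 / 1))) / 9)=-128633008435 / 72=-1786569561.60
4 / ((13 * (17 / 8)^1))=0.14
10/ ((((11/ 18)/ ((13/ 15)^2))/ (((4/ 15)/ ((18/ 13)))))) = 17576/ 7425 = 2.37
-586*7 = -4102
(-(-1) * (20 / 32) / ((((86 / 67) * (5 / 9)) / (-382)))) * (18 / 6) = -345519 / 344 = -1004.42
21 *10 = 210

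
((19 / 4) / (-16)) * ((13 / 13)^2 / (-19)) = 1 / 64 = 0.02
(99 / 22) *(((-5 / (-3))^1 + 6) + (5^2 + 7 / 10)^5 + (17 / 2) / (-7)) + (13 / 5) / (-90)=635695189849319 / 12600000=50451999.19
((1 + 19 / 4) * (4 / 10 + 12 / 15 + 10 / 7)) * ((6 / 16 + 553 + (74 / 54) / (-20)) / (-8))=-1045.35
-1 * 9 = -9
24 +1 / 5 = 121 / 5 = 24.20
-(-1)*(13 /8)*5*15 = 975 /8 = 121.88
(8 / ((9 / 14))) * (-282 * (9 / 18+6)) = -68432 / 3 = -22810.67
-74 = -74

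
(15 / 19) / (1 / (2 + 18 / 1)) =300 / 19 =15.79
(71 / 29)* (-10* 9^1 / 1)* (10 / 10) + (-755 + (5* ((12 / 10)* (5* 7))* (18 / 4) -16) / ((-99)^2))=-277194344 / 284229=-975.25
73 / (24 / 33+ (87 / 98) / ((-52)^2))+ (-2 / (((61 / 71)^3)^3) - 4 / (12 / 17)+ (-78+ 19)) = 2070109176166660595756428 / 74406097767807839423739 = 27.82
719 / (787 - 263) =719 / 524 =1.37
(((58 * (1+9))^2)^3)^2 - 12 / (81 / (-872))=39129084504259232182272000000003488 / 27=1449225352009601191936000000000000.00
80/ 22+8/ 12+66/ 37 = 7432/ 1221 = 6.09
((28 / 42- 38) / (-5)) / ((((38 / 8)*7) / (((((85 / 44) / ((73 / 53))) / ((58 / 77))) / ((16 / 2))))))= 6307 / 120669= 0.05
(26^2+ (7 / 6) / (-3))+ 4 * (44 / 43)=526091 / 774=679.70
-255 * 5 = -1275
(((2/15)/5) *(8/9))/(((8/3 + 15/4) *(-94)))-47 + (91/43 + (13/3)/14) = -3121429027/70027650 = -44.57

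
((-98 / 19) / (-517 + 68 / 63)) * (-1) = -6174 / 617557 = -0.01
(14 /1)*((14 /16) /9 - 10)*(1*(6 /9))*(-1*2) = 4991 /27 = 184.85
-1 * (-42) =42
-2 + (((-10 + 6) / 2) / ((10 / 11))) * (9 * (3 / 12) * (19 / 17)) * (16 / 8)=-2221 / 170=-13.06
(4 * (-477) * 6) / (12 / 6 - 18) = 1431 / 2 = 715.50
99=99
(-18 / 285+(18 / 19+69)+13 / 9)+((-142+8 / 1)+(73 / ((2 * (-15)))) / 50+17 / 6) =-5120311 / 85500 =-59.89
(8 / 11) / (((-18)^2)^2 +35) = 8 / 1155121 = 0.00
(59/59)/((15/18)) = 6/5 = 1.20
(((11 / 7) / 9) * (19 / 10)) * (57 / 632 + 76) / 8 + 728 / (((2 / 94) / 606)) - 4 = 66046446840361 / 3185280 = 20734895.16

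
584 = 584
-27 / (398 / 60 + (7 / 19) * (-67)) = 15390 / 10289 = 1.50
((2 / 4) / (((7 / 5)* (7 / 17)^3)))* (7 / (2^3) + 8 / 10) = 329171 / 38416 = 8.57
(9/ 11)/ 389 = 9/ 4279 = 0.00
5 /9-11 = -10.44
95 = 95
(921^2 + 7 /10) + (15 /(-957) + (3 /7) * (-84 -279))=18937762901 /22330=848086.11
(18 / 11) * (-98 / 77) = -252 / 121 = -2.08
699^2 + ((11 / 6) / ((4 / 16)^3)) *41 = 1480235 / 3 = 493411.67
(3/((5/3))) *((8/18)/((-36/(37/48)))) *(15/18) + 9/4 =5795/2592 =2.24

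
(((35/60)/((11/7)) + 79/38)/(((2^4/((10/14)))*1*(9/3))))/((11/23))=706675/9269568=0.08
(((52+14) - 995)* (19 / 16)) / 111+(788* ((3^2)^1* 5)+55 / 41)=2581429349 / 72816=35451.40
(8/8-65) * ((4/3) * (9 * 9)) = -6912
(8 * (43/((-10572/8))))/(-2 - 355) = 688/943551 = 0.00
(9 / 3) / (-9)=-1 / 3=-0.33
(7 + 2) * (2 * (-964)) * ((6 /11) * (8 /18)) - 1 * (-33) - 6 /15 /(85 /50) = -780497 /187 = -4173.78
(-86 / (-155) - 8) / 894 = -577 / 69285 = -0.01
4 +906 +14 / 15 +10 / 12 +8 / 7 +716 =342071 / 210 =1628.91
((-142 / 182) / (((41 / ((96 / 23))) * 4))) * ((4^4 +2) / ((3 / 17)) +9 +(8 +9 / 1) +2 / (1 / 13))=-2579856 / 85813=-30.06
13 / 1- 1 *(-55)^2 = -3012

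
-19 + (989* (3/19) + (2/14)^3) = 137.16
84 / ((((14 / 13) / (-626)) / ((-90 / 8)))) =549315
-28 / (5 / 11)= -308 / 5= -61.60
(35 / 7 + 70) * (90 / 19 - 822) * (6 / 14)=-3493800 / 133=-26269.17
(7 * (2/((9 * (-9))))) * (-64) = 896/81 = 11.06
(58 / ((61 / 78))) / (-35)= -4524 / 2135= -2.12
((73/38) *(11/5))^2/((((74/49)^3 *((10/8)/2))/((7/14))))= 75861134041/18285733000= 4.15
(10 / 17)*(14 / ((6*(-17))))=-70 / 867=-0.08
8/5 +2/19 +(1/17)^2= 46913/27455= 1.71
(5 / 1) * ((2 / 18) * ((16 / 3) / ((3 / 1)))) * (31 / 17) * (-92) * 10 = -2281600 / 1377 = -1656.94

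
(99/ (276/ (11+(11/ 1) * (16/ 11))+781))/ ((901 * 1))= 891/ 6416021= 0.00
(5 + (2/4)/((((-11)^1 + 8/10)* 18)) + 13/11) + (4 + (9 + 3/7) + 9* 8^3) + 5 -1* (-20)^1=657748451/141372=4652.61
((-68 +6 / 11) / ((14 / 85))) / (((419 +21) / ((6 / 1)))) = -5.58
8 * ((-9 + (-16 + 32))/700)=2/25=0.08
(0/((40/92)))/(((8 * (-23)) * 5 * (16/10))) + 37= 37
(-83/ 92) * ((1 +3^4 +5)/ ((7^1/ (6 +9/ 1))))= -108315/ 644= -168.19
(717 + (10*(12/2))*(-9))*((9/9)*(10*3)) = 5310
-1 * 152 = -152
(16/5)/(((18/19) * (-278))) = -76/6255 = -0.01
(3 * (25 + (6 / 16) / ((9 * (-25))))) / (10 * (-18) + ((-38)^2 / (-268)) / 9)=-9044397 / 21780200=-0.42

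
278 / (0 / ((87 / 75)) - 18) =-139 / 9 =-15.44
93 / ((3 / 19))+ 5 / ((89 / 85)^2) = 4701594 / 7921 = 593.56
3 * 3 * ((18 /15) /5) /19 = 54 /475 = 0.11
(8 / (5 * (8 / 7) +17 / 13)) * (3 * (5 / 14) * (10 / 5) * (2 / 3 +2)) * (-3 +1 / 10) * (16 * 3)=-906.22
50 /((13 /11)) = 550 /13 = 42.31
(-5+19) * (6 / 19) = 4.42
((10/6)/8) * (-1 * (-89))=445/24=18.54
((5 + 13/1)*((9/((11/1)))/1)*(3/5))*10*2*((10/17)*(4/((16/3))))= 14580/187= 77.97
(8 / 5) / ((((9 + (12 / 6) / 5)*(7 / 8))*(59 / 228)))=0.75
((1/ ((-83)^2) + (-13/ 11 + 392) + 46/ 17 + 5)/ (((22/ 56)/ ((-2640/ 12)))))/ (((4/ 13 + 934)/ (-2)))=3737523047440/ 7823499739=477.73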